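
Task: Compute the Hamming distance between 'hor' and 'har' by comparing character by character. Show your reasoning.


Alignment:
Position 1: 'h' vs 'h' = match
Position 2: 'o' vs 'a' = DIFFER
Position 3: 'r' vs 'r' = match
Total differences: 1

1


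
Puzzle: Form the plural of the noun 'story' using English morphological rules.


Apply rule: Change -y to -ies (consonant + y). 'story' becomes 'stories'.

stories


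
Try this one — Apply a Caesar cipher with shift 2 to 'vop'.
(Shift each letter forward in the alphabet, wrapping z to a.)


Shift each letter by 2: v -> x, o -> q, p -> r. Result: 'xqr'.

xqr


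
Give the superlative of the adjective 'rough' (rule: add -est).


Apply superlative formation (add -est): 'rough' -> 'roughest'.

roughest


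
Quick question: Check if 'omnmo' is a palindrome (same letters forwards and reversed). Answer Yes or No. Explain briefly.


Forward: 'omnmo'
Reversed: 'omnmo'
They are identical.

Yes


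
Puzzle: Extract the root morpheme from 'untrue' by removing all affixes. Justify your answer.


Remove prefix 'un' from 'untrue' to get root 'true'.

true


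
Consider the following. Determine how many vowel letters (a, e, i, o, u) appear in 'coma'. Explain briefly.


Vowels in 'coma': o, a = 2 vowels.

2


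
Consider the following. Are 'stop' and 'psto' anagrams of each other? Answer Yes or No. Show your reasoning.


Sorted letters of 'stop': 'opst'
Sorted letters of 'psto': 'opst'
They match.

Yes


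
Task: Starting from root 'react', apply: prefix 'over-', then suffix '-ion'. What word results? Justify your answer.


Step 1: Add prefix 'over-' to 'react' = 'overreact'
Step 2: Add suffix '-ion' to 'overreact' = 'overreaction'

overreaction


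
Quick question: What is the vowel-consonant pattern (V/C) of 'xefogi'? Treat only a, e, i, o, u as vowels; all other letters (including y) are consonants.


Letter mapping: x = C, e = V, f = C, o = V, g = C, i = V.

CVCVCV


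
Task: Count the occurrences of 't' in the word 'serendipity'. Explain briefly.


Letter 't' in 'serendipity': found at position(s) 10 = 1 occurrence(s).

1


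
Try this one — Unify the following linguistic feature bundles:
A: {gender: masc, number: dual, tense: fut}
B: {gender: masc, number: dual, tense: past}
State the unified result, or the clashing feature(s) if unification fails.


Compare features:
gender: A=masc vs B=masc -> unified: masc
number: A=dual vs B=dual -> unified: dual
tense: A=fut vs B=past -> CLASH
Clash detected on feature 'tense' (fut vs past); unification fails.

CLASH on 'tense' (fut vs past)


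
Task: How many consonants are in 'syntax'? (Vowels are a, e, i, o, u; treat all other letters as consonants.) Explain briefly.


Consonants in 'syntax': s, y, n, t, x = 5 consonants.

5


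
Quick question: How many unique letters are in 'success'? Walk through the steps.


Unique letters in 'success': {c, e, s, u} = 4 distinct letters.

4


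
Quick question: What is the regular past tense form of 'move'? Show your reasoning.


Apply rule: Add -d (word ends in -e). 'move' becomes 'moved'.

moved


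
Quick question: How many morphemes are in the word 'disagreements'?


Decomposition: dis- (prefix) + agree (root) + -ment (suffix) + -s (plural) = 4 morpheme(s)

4 morphemes


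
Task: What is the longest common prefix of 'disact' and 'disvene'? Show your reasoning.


Compare from the start: 3 characters match: 'dis'. Mismatch at position 4: 'a' vs 'v'.

dis


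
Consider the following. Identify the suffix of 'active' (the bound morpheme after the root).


The word 'active' = 'act' (root) + '-ive' (suffix). The suffix is '-ive'.

ive


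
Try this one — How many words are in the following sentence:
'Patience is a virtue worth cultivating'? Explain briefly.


Split into words: Patience | is | a | virtue | worth | cultivating = 6 words.

6


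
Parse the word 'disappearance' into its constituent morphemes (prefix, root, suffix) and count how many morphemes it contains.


Step 1: Identify prefix: 'dis' (meaning: not/apart)
Step 2: Identify root: 'appear'
Step 3: Identify suffix(es): 'ance'
Decomposition: dis- (prefix: not/apart) + appear (root) + -ance (suffix: state/act)
Total morphemes: 3

3 morphemes (dis- (prefix: not/apart) + appear (root) + -ance (suffix: state/act))


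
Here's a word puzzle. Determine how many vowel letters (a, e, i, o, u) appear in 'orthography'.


Vowels in 'orthography': o, o, a = 3 vowels.

3


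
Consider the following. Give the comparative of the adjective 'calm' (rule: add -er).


Apply comparative formation (add -er): 'calm' -> 'calmer'.

calmer


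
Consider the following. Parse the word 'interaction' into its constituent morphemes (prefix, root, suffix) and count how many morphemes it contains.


Step 1: Identify prefix: 'inter' (meaning: between)
Step 2: Identify root: 'act'
Step 3: Identify suffix(es): 'ion'
Decomposition: inter- (prefix: between) + act (root) + -ion (suffix: act of)
Total morphemes: 3

3 morphemes (inter- (prefix: between) + act (root) + -ion (suffix: act of))


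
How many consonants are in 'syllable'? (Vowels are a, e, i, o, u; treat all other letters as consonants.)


Consonants in 'syllable': s, y, l, l, b, l = 6 consonants.

6


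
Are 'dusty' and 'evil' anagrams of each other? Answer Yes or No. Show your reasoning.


Sorted letters of 'dusty': 'dstuy'
Sorted letters of 'evil': 'eilv'
They do not match.

No


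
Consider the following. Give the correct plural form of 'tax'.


Apply rule: Add -es (sibilant/fricative ending). 'tax' becomes 'taxes'.

taxes


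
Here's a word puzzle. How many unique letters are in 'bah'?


Unique letters in 'bah': {a, b, h} = 3 distinct letters.

3


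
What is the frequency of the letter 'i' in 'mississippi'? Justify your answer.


Letter 'i' in 'mississippi': found at position(s) 2, 5, 8, 11 = 4 occurrence(s).

4


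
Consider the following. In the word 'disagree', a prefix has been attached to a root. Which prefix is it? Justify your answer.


The word 'disagree' = 'dis' (prefix) + 'agree' (root). The prefix is 'dis'.

dis


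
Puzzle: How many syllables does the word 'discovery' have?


Break 'discovery' into syllables: dis-cov-er-y -> dis | cov | er | y = 4 syllables

4 syllables


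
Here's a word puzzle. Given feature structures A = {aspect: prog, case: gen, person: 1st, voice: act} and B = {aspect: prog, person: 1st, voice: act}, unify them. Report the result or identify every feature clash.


Compare features:
aspect: A=prog vs B=prog -> unified: prog
case: A=gen vs B=_ -> unified: gen
person: A=1st vs B=1st -> unified: 1st
voice: A=act vs B=act -> unified: act
No clashes found.

Unified: {aspect: prog, case: gen, person: 1st, voice: act}


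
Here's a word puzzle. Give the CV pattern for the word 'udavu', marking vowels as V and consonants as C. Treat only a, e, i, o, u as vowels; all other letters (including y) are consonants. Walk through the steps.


Letter mapping: u = V, d = C, a = V, v = C, u = V.

VCVCV


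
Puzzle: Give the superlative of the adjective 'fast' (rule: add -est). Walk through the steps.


Apply superlative formation (add -est): 'fast' -> 'fastest'.

fastest


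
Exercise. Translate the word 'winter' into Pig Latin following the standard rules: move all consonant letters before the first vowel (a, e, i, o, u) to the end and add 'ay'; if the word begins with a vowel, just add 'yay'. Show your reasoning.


'winter': move consonant cluster 'w' to end and add 'ay': 'interway'.

interway


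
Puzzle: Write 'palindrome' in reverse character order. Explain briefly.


Reverse 'palindrome' character by character: 'emordnilap'.

emordnilap


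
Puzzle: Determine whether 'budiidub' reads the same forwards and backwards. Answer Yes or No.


Forward: 'budiidub'
Reversed: 'budiidub'
They are identical.

Yes


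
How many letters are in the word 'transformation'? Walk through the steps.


Spell out 'transformation' and number each letter: t(1), r(2), a(3), n(4), s(5), f(6), o(7), r(8), m(9), a(10), t(11), i(12), o(13), n(14). Total: 14 letters.

14


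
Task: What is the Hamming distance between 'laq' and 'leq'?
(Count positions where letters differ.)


Alignment:
Position 1: 'l' vs 'l' = match
Position 2: 'a' vs 'e' = DIFFER
Position 3: 'q' vs 'q' = match
Total differences: 1

1


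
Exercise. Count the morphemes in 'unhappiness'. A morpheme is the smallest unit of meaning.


Decomposition: un- (prefix) + happy (root) + -ness (suffix) = 3 morpheme(s)

3 morphemes


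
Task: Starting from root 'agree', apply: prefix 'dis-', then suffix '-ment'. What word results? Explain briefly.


Step 1: Add prefix 'dis-' to 'agree' = 'disagree'
Step 2: Add suffix '-ment' to 'disagree' = 'disagreement'

disagreement


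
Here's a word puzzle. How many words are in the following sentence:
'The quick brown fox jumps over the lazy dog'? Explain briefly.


Split into words: The | quick | brown | fox | jumps | over | the | lazy | dog = 9 words.

9


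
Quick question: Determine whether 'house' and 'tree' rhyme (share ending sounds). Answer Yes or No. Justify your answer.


Rime (stressed vowel + following sounds) of 'house': -ouse = /aʊs/
Rime of 'tree': -ee = /iː/
/aʊs/ and /iː/ are different ending sounds, so the words do not rhyme.

No


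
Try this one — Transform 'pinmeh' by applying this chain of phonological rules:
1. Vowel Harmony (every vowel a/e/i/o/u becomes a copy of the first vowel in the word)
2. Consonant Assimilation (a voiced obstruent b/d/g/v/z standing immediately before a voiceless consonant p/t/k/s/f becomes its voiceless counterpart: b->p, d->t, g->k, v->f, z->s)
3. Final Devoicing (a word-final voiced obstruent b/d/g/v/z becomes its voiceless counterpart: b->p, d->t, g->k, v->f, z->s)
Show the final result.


Starting form: 'pinmeh'
Rule 1: Vowel Harmony: all vowels become 'i' (matching first vowel). 'pinmeh' -> 'pinmih'
Rule 2: Consonant Assimilation: no voiced obstruent (b/d/g/v/z) stands immediately before a voiceless consonant (p/t/k/s/f). No change.
Rule 3: Final Devoicing: final consonant 'h' is not one of the voiced obstruents b/d/g/v/z. No change.
Final form: 'pinmih'

pinmih


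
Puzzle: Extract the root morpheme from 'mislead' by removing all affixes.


Remove prefix 'mis' from 'mislead' to get root 'lead'.

lead


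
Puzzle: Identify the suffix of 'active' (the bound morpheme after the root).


The word 'active' = 'act' (root) + '-ive' (suffix). The suffix is '-ive'.

ive


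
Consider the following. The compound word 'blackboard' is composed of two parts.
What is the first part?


Split 'blackboard' into 'black' + 'board'. The first part is 'black'.

black


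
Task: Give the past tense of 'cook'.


Apply rule: Add -ed. 'cook' becomes 'cooked'.

cooked


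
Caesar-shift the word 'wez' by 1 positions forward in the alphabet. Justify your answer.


Shift each letter by 1: w -> x, e -> f, z -> a. Result: 'xfa'.

xfa


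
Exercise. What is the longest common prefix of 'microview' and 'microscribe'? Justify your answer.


Compare from the start: 5 characters match: 'micro'. Mismatch at position 6: 'v' vs 's'.

micro


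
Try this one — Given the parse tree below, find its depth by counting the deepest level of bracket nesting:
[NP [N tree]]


Count bracket nesting levels:
'[' at pos 0: depth = 1
'[' at pos 4: depth = 2
Maximum depth reached: 2

2


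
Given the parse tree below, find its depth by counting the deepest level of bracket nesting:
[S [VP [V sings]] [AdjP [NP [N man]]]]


Count bracket nesting levels:
'[' at pos 0: depth = 1
'[' at pos 3: depth = 2
'[' at pos 7: depth = 3
'[' at pos 18: depth = 2
'[' at pos 24: depth = 3
'[' at pos 28: depth = 4
Maximum depth reached: 4

4


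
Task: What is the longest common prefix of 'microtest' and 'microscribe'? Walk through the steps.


Compare from the start: 5 characters match: 'micro'. Mismatch at position 6: 't' vs 's'.

micro


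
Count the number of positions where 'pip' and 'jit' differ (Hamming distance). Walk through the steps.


Alignment:
Position 1: 'p' vs 'j' = DIFFER
Position 2: 'i' vs 'i' = match
Position 3: 'p' vs 't' = DIFFER
Total differences: 2

2


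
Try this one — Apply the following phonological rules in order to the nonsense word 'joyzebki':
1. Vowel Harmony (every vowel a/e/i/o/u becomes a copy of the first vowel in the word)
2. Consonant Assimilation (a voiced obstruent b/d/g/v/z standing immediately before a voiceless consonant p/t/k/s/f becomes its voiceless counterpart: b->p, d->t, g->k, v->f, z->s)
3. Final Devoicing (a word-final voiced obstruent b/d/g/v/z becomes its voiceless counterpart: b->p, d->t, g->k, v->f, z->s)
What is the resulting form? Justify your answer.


Starting form: 'joyzebki'
Rule 1: Vowel Harmony: all vowels become 'o' (matching first vowel). 'joyzebki' -> 'joyzobko'
Rule 2: Consonant Assimilation: voiced obstruent before voiceless consonant becomes voiceless ('bk' -> 'pk'). 'joyzobko' -> 'joyzopko'
Rule 3: Final Devoicing: the word ends in the vowel 'o', not a consonant. No change.
Final form: 'joyzopko'

joyzopko


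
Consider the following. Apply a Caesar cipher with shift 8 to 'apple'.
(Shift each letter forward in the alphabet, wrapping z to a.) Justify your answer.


Shift each letter by 8: a -> i, p -> x, p -> x, l -> t, e -> m. Result: 'ixxtm'.

ixxtm


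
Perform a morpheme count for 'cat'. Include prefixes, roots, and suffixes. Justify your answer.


Decomposition: cat (free morpheme) = 1 morpheme(s)

1 morphemes


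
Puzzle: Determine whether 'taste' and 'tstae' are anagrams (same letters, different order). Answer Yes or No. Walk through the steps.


Sorted letters of 'taste': 'aestt'
Sorted letters of 'tstae': 'aestt'
They match.

Yes


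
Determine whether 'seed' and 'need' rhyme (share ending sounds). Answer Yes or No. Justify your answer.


Rime (stressed vowel + following sounds) of 'seed': -eed = /iːd/
Rime of 'need': -eed = /iːd/
/iːd/ and /iːd/ are the same ending sound, so the words rhyme.

Yes


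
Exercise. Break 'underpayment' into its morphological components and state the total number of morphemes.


Step 1: Identify prefix: 'under' (meaning: beneath/insufficient)
Step 2: Identify root: 'pay'
Step 3: Identify suffix(es): 'ment'
Decomposition: under- (prefix: beneath/insufficient) + pay (root) + -ment (suffix: action/result)
Total morphemes: 3

3 morphemes (under- (prefix: beneath/insufficient) + pay (root) + -ment (suffix: action/result))


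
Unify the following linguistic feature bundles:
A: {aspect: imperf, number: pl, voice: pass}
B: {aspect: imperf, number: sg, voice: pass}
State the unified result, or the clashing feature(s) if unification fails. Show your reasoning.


Compare features:
aspect: A=imperf vs B=imperf -> unified: imperf
number: A=pl vs B=sg -> CLASH
voice: A=pass vs B=pass -> unified: pass
Clash detected on feature 'number' (pl vs sg); unification fails.

CLASH on 'number' (pl vs sg)


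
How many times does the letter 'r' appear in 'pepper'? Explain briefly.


Letter 'r' in 'pepper': found at position(s) 6 = 1 occurrence(s).

1


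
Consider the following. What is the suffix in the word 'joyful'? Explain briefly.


The word 'joyful' = 'joy' (root) + '-ful' (suffix). The suffix is '-ful'.

ful


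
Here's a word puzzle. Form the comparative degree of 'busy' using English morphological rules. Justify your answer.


Apply comparative formation (consonant + y: change y to i, add -er): 'busy' -> 'busier'.

busier


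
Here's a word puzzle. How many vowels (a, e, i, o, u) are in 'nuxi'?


Vowels in 'nuxi': u, i = 2 vowels.

2


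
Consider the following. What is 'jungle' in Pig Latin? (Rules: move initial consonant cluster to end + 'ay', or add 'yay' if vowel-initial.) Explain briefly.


'jungle': move consonant cluster 'j' to end and add 'ay': 'unglejay'.

unglejay


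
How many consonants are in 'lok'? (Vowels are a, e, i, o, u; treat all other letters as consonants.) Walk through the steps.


Consonants in 'lok': l, k = 2 consonants.

2


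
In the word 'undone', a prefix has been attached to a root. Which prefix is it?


The word 'undone' = 'un' (prefix) + 'done' (root). The prefix is 'un'.

un


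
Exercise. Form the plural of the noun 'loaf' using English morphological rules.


Apply rule: Change -f to -ves. 'loaf' becomes 'loaves'.

loaves


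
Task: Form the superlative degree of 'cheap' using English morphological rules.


Apply superlative formation (add -est): 'cheap' -> 'cheapest'.

cheapest


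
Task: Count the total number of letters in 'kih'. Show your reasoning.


Spell out 'kih' and number each letter: k(1), i(2), h(3). Total: 3 letters.

3


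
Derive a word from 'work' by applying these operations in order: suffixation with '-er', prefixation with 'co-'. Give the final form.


Step 1: Add suffix '-er' to 'work' = 'worker'
Step 2: Add prefix 'co-' to 'worker' = 'coworker'

coworker


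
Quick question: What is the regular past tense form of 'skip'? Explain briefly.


Apply rule: Double final consonant and add -ed. 'skip' becomes 'skipped'.

skipped


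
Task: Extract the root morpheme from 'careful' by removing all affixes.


Remove suffix '-ful' from 'careful' to get root 'care'.

care


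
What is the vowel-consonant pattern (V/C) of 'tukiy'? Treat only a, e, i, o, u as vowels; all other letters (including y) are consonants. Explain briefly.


Letter mapping: t = C, u = V, k = C, i = V, y = C.

CVCVC


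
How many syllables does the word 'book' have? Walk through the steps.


Break 'book' into syllables: book -> book = 1 syllable

1 syllable


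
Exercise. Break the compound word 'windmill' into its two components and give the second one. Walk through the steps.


Split 'windmill' into 'wind' + 'mill'. The second part is 'mill'.

mill


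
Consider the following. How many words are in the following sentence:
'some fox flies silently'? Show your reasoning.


Split into words: some | fox | flies | silently = 4 words.

4


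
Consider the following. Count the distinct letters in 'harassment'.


Unique letters in 'harassment': {a, e, h, m, n, r, s, t} = 8 distinct letters.

8


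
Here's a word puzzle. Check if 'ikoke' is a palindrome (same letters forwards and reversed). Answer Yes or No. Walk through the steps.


Forward: 'ikoke'
Reversed: 'ekoki'
They differ.

No


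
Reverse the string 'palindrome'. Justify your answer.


Reverse 'palindrome' character by character: 'emordnilap'.

emordnilap


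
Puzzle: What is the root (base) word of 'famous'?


Remove suffix '-ous' from 'famous' to get root 'fame'.

fame


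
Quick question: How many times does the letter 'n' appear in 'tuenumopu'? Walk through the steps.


Letter 'n' in 'tuenumopu': found at position(s) 4 = 1 occurrence(s).

1


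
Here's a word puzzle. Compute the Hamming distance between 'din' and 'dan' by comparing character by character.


Alignment:
Position 1: 'd' vs 'd' = match
Position 2: 'i' vs 'a' = DIFFER
Position 3: 'n' vs 'n' = match
Total differences: 1

1


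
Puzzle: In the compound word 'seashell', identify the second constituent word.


Split 'seashell' into 'sea' + 'shell'. The second part is 'shell'.

shell


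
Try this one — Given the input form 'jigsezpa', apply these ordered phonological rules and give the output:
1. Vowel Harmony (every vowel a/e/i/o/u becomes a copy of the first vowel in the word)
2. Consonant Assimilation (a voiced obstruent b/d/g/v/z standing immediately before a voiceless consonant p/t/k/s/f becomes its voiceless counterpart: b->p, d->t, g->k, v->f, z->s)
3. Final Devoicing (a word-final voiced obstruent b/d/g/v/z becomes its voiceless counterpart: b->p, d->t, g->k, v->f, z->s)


Starting form: 'jigsezpa'
Rule 1: Vowel Harmony: all vowels become 'i' (matching first vowel). 'jigsezpa' -> 'jigsizpi'
Rule 2: Consonant Assimilation: voiced obstruent before voiceless consonant becomes voiceless ('gs' -> 'ks', 'zp' -> 'sp'). 'jigsizpi' -> 'jiksispi'
Rule 3: Final Devoicing: the word ends in the vowel 'i', not a consonant. No change.
Final form: 'jiksispi'

jiksispi


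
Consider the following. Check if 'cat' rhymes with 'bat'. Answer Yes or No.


Rime (stressed vowel + following sounds) of 'cat': -at = /æt/
Rime of 'bat': -at = /æt/
/æt/ and /æt/ are the same ending sound, so the words rhyme.

Yes


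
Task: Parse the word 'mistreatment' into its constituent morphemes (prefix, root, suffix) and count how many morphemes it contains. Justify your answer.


Step 1: Identify prefix: 'mis' (meaning: wrongly)
Step 2: Identify root: 'treat'
Step 3: Identify suffix(es): 'ment'
Decomposition: mis- (prefix: wrongly) + treat (root) + -ment (suffix: action/result)
Total morphemes: 3

3 morphemes (mis- (prefix: wrongly) + treat (root) + -ment (suffix: action/result))


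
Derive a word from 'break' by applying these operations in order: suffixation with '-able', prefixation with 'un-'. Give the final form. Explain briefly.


Step 1: Add suffix '-able' to 'break' = 'breakable'
Step 2: Add prefix 'un-' to 'breakable' = 'unbreakable'

unbreakable


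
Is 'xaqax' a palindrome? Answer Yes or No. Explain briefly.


Forward: 'xaqax'
Reversed: 'xaqax'
They are identical.

Yes


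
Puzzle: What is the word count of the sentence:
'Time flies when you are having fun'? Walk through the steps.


Split into words: Time | flies | when | you | are | having | fun = 7 words.

7


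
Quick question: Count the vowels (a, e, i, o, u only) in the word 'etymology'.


Vowels in 'etymology': e, o, o = 3 vowels.

3


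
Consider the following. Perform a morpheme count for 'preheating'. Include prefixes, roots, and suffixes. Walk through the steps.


Decomposition: pre- (prefix) + heat (root) + -ing (suffix) = 3 morpheme(s)

3 morphemes


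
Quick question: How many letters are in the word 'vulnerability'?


Spell out 'vulnerability' and number each letter: v(1), u(2), l(3), n(4), e(5), r(6), a(7), b(8), i(9), l(10), i(11), t(12), y(13). Total: 13 letters.

13


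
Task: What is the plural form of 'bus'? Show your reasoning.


Apply rule: Add -es (sibilant/fricative ending). 'bus' becomes 'buses'.

buses


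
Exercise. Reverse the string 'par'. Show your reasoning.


Reverse 'par' character by character: 'rap'.

rap


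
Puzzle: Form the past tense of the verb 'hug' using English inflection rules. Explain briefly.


Apply rule: Double final consonant and add -ed. 'hug' becomes 'hugged'.

hugged


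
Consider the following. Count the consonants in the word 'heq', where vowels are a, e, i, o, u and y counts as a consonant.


Consonants in 'heq': h, q = 2 consonants.

2


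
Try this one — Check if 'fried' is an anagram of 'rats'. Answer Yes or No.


Sorted letters of 'fried': 'defir'
Sorted letters of 'rats': 'arst'
They do not match.

No


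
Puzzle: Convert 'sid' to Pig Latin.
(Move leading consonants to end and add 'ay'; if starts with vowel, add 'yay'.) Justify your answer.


'sid': move consonant cluster 's' to end and add 'ay': 'idsay'.

idsay


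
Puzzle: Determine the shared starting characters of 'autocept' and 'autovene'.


Compare from the start: 4 characters match: 'auto'. Mismatch at position 5: 'c' vs 'v'.

auto


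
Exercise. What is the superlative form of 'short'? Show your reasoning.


Apply superlative formation (add -est): 'short' -> 'shortest'.

shortest


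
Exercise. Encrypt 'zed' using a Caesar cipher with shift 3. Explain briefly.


Shift each letter by 3: z -> c, e -> h, d -> g. Result: 'chg'.

chg


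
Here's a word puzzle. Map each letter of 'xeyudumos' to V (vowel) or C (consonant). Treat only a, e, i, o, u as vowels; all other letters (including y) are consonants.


Letter mapping: x = C, e = V, y = C, u = V, d = C, u = V, m = C, o = V, s = C.

CVCVCVCVC


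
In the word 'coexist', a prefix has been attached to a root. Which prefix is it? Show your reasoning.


The word 'coexist' = 'co' (prefix) + 'exist' (root). The prefix is 'co'.

co


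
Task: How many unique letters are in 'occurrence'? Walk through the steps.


Unique letters in 'occurrence': {c, e, n, o, r, u} = 6 distinct letters.

6


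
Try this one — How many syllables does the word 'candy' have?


Break 'candy' into syllables: can-dy -> can | dy = 2 syllables

2 syllables


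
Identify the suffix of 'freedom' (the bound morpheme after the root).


The word 'freedom' = 'free' (root) + '-dom' (suffix). The suffix is '-dom'.

dom


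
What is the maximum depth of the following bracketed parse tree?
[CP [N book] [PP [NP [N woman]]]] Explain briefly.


Count bracket nesting levels:
'[' at pos 0: depth = 1
'[' at pos 4: depth = 2
'[' at pos 13: depth = 2
'[' at pos 17: depth = 3
'[' at pos 21: depth = 4
Maximum depth reached: 4

4


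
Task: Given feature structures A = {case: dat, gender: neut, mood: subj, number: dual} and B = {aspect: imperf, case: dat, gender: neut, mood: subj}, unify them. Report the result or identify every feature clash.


Compare features:
aspect: A=_ vs B=imperf -> unified: imperf
case: A=dat vs B=dat -> unified: dat
gender: A=neut vs B=neut -> unified: neut
mood: A=subj vs B=subj -> unified: subj
number: A=dual vs B=_ -> unified: dual
No clashes found.

Unified: {aspect: imperf, case: dat, gender: neut, mood: subj, number: dual}


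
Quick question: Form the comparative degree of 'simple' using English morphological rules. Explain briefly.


Apply comparative formation (ends in e: add -r): 'simple' -> 'simpler'.

simpler


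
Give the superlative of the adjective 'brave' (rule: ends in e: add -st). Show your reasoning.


Apply superlative formation (ends in e: add -st): 'brave' -> 'bravest'.

bravest


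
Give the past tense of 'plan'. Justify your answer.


Apply rule: Double final consonant and add -ed. 'plan' becomes 'planned'.

planned


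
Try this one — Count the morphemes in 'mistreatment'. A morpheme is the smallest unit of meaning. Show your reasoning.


Decomposition: mis- (prefix) + treat (root) + -ment (suffix) = 3 morpheme(s)

3 morphemes


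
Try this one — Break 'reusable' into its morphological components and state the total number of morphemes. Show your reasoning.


Step 1: Identify prefix: 're' (meaning: again)
Step 2: Identify root: 'use'
Step 3: Identify suffix(es): 'able'
Decomposition: re- (prefix: again) + use (root) + -able (suffix: capable of)
Total morphemes: 3

3 morphemes (re- (prefix: again) + use (root) + -able (suffix: capable of))


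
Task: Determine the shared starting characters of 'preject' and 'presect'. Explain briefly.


Compare from the start: 3 characters match: 'pre'. Mismatch at position 4: 'j' vs 's'.

pre


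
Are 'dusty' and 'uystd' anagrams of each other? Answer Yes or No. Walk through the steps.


Sorted letters of 'dusty': 'dstuy'
Sorted letters of 'uystd': 'dstuy'
They match.

Yes


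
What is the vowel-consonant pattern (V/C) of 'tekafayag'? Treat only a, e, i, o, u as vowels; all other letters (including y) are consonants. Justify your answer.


Letter mapping: t = C, e = V, k = C, a = V, f = C, a = V, y = C, a = V, g = C.

CVCVCVCVC


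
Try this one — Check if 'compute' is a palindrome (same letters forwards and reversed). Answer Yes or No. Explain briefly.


Forward: 'compute'
Reversed: 'etupmoc'
They differ.

No


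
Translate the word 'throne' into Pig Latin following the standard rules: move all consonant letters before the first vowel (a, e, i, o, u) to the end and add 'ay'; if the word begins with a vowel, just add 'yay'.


'throne': move consonant cluster 'thr' to end and add 'ay': 'onethray'.

onethray


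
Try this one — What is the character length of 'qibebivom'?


Spell out 'qibebivom' and number each letter: q(1), i(2), b(3), e(4), b(5), i(6), v(7), o(8), m(9). Total: 9 letters.

9


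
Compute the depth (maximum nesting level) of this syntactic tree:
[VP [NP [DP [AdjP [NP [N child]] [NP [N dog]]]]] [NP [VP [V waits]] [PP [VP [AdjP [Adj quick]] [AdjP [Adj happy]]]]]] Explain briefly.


Count bracket nesting levels:
'[' at pos 0: depth = 1
'[' at pos 4: depth = 2
'[' at pos 8: depth = 3
'[' at pos 12: depth = 4
'[' at pos 18: depth = 5
'[' at pos 22: depth = 6
'[' at pos 33: depth = 5
'[' at pos 37: depth = 6
'[' at pos 49: depth = 2
'[' at pos 53: depth = 3
'[' at pos 57: depth = 4
'[' at pos 68: depth = 3
'[' at pos 72: depth = 4
'[' at pos 76: depth = 5
'[' at pos 82: depth = 6
'[' at pos 95: depth = 5
'[' at pos 101: depth = 6
Maximum depth reached: 6

6


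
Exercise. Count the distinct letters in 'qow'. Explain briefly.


Unique letters in 'qow': {o, q, w} = 3 distinct letters.

3


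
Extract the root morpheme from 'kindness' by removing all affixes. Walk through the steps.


Remove suffix '-ness' from 'kindness' to get root 'kind'.

kind


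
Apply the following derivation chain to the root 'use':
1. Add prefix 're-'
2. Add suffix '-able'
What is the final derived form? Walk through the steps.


Step 1: Add prefix 're-' to 'use' = 'reuse'
Step 2: Add suffix '-able' to 'reuse' = 'reusable'

reusable


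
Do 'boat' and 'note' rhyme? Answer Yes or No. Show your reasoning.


Rime (stressed vowel + following sounds) of 'boat': -oat = /oʊt/
Rime of 'note': -ote = /oʊt/
/oʊt/ and /oʊt/ are the same ending sound, so the words rhyme.

Yes


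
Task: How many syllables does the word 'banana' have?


Break 'banana' into syllables: ba-na-na -> ba | na | na = 3 syllables

3 syllables


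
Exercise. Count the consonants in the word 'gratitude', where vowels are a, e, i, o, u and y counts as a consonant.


Consonants in 'gratitude': g, r, t, t, d = 5 consonants.

5


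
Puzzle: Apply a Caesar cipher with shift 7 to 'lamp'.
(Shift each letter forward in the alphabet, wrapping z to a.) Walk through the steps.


Shift each letter by 7: l -> s, a -> h, m -> t, p -> w. Result: 'shtw'.

shtw


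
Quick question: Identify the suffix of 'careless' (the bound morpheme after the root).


The word 'careless' = 'care' (root) + '-less' (suffix). The suffix is '-less'.

less


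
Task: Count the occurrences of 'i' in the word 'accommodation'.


Letter 'i' in 'accommodation': found at position(s) 11 = 1 occurrence(s).

1


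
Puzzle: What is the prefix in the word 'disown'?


The word 'disown' = 'dis' (prefix) + 'own' (root). The prefix is 'dis'.

dis


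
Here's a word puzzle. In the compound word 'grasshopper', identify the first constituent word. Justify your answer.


Split 'grasshopper' into 'grass' + 'hopper'. The first part is 'grass'.

grass


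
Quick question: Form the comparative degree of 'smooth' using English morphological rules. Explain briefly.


Apply comparative formation (add -er): 'smooth' -> 'smoother'.

smoother


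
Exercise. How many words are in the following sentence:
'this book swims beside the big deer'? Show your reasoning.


Split into words: this | book | swims | beside | the | big | deer = 7 words.

7


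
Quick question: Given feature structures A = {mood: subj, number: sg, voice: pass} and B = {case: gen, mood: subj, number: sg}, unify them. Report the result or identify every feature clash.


Compare features:
case: A=_ vs B=gen -> unified: gen
mood: A=subj vs B=subj -> unified: subj
number: A=sg vs B=sg -> unified: sg
voice: A=pass vs B=_ -> unified: pass
No clashes found.

Unified: {case: gen, mood: subj, number: sg, voice: pass}


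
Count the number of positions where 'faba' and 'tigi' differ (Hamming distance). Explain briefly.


Alignment:
Position 1: 'f' vs 't' = DIFFER
Position 2: 'a' vs 'i' = DIFFER
Position 3: 'b' vs 'g' = DIFFER
Position 4: 'a' vs 'i' = DIFFER
Total differences: 4

4


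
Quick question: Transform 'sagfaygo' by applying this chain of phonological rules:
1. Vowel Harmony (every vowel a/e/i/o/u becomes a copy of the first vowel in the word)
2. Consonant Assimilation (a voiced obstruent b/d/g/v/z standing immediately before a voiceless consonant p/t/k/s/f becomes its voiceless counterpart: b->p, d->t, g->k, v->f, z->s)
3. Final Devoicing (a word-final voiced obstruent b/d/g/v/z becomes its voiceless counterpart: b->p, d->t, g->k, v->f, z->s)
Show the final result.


Starting form: 'sagfaygo'
Rule 1: Vowel Harmony: all vowels become 'a' (matching first vowel). 'sagfaygo' -> 'sagfayga'
Rule 2: Consonant Assimilation: voiced obstruent before voiceless consonant becomes voiceless ('gf' -> 'kf'). 'sagfayga' -> 'sakfayga'
Rule 3: Final Devoicing: the word ends in the vowel 'a', not a consonant. No change.
Final form: 'sakfayga'

sakfayga


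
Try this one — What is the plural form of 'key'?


Apply rule: Add -s. 'key' becomes 'keys'.

keys


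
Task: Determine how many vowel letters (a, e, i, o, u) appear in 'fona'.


Vowels in 'fona': o, a = 2 vowels.

2


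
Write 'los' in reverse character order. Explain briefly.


Reverse 'los' character by character: 'sol'.

sol


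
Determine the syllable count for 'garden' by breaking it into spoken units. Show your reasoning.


Break 'garden' into syllables: gar-den -> gar | den = 2 syllables

2 syllables


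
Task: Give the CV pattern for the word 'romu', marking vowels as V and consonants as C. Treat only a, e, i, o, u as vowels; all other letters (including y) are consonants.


Letter mapping: r = C, o = V, m = C, u = V.

CVCV


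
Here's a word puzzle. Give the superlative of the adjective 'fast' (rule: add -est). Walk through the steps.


Apply superlative formation (add -est): 'fast' -> 'fastest'.

fastest


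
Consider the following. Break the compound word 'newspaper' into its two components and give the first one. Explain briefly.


Split 'newspaper' into 'news' + 'paper'. The first part is 'news'.

news


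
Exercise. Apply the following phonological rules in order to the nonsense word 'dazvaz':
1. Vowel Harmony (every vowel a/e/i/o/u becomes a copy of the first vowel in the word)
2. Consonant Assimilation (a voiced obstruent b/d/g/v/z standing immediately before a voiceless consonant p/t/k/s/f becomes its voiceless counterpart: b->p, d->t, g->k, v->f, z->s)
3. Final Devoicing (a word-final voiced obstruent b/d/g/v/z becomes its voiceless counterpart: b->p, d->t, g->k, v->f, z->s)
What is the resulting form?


Starting form: 'dazvaz'
Rule 1: Vowel Harmony: all vowels already match. No change.
Rule 2: Consonant Assimilation: no voiced obstruent (b/d/g/v/z) stands immediately before a voiceless consonant (p/t/k/s/f). No change.
Rule 3: Final Devoicing: word-final voiced obstruent 'z' becomes voiceless 's'. 'dazvaz' -> 'dazvas'
Final form: 'dazvas'

dazvas


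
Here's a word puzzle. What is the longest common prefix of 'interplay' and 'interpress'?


Compare from the start: 6 characters match: 'interp'. Mismatch at position 7: 'l' vs 'r'.

interp


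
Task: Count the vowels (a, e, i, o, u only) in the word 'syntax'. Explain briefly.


Vowels in 'syntax': a = 1 vowels.

1


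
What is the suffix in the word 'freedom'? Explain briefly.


The word 'freedom' = 'free' (root) + '-dom' (suffix). The suffix is '-dom'.

dom


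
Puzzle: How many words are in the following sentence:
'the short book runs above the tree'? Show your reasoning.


Split into words: the | short | book | runs | above | the | tree = 7 words.

7


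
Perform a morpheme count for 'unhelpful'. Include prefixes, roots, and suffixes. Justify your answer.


Decomposition: un- (prefix) + help (root) + -ful (suffix) = 3 morpheme(s)

3 morphemes


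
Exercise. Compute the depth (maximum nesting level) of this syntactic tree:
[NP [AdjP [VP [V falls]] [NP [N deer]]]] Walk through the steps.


Count bracket nesting levels:
'[' at pos 0: depth = 1
'[' at pos 4: depth = 2
'[' at pos 10: depth = 3
'[' at pos 14: depth = 4
'[' at pos 25: depth = 3
'[' at pos 29: depth = 4
Maximum depth reached: 4

4


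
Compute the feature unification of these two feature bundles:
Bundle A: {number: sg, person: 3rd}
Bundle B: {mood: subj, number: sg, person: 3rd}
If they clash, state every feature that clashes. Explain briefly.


Compare features:
mood: A=_ vs B=subj -> unified: subj
number: A=sg vs B=sg -> unified: sg
person: A=3rd vs B=3rd -> unified: 3rd
No clashes found.

Unified: {mood: subj, number: sg, person: 3rd}


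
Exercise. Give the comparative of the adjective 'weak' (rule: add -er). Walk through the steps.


Apply comparative formation (add -er): 'weak' -> 'weaker'.

weaker


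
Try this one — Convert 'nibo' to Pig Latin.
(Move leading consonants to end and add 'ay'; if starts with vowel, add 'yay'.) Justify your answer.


'nibo': move consonant cluster 'n' to end and add 'ay': 'ibonay'.

ibonay


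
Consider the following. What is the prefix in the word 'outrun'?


The word 'outrun' = 'out' (prefix) + 'run' (root). The prefix is 'out'.

out


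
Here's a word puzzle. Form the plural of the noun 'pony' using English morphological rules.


Apply rule: Change -y to -ies (consonant + y). 'pony' becomes 'ponies'.

ponies


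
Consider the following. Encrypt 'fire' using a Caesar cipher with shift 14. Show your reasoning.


Shift each letter by 14: f -> t, i -> w, r -> f, e -> s. Result: 'twfs'.

twfs


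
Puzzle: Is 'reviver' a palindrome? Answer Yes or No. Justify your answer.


Forward: 'reviver'
Reversed: 'reviver'
They are identical.

Yes


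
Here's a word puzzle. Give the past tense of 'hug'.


Apply rule: Double final consonant and add -ed. 'hug' becomes 'hugged'.

hugged


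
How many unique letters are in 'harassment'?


Unique letters in 'harassment': {a, e, h, m, n, r, s, t} = 8 distinct letters.

8


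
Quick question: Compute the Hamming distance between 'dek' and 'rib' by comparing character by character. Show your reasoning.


Alignment:
Position 1: 'd' vs 'r' = DIFFER
Position 2: 'e' vs 'i' = DIFFER
Position 3: 'k' vs 'b' = DIFFER
Total differences: 3

3


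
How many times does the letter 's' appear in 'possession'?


Letter 's' in 'possession': found at position(s) 3, 4, 6, 7 = 4 occurrence(s).

4


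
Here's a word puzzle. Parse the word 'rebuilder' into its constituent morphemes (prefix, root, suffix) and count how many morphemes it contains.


Step 1: Identify prefix: 're' (meaning: again)
Step 2: Identify root: 'build'
Step 3: Identify suffix(es): 'er'
Decomposition: re- (prefix: again) + build (root) + -er (suffix: one who)
Total morphemes: 3

3 morphemes (re- (prefix: again) + build (root) + -er (suffix: one who))


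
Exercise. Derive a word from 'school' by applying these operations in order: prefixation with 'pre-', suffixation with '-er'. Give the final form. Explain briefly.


Step 1: Add prefix 'pre-' to 'school' = 'preschool'
Step 2: Add suffix '-er' to 'preschool' = 'preschooler'

preschooler


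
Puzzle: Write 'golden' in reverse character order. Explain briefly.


Reverse 'golden' character by character: 'nedlog'.

nedlog


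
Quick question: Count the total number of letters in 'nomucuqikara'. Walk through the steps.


Spell out 'nomucuqikara' and number each letter: n(1), o(2), m(3), u(4), c(5), u(6), q(7), i(8), k(9), a(10), r(11), a(12). Total: 12 letters.

12


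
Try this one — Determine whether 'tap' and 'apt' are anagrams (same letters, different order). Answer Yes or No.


Sorted letters of 'tap': 'apt'
Sorted letters of 'apt': 'apt'
They match.

Yes
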